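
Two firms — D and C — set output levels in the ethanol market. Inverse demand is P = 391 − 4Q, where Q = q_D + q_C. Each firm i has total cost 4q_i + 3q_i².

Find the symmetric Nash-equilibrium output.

21.5

Firm D's profit: π = q_D(391 − 4(q_D + q_C)) − 4q_D − 3q_D².
∂π/∂q_D = 387 − 14q_D − 4q_C = 0, so q_D = 387/14 − (2/7)q_C.
Setting q_D = q_C in the reaction function: q_D = 387/14 − (2/7)q_D, so q_D = (387/14) / (9/7) = 21.5.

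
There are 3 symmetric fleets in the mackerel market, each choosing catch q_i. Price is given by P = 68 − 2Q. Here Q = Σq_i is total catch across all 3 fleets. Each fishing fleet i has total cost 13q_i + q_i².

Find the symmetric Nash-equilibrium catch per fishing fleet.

5.5

A representative fishing fleet's profit is π_i = q_i(68 − 2Q) − 13q_i − q_i², with Q = q_i + Σ_{j≠i} q_j.
First-order condition: 55 − 6q_i − 2Σ_{j≠i} q_j = 0.
In a symmetric equilibrium every fishing fleet chooses the same q, so Σ_{j≠i} q_j = 2q. The condition becomes 55 − 10q = 0, giving q = 55/10 = 5.5.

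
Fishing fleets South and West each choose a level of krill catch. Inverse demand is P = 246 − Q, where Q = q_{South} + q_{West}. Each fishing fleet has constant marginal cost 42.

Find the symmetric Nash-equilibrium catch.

68

Fishing fleet South's profit: π = q_{South}(246 − (q_{South} + q_{West})) − 42q_{South}.
∂π/∂q_{South} = 204 − 2q_{South} − q_{West} = 0, so q_{South} = 102 − 0.5q_{West}.
The game is symmetric, so in equilibrium q_{West} = q_{South}: the reaction function gives 1.5q_{South} = 102, hence q_{South} = 68.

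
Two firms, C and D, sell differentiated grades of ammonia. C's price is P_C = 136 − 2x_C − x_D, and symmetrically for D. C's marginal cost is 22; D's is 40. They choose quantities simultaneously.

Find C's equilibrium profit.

1152

Firm C's profit: π = x_C(136 − 2x_C − x_D) − 22x_C.
∂π/∂x_C = 114 − 4x_C − x_D = 0 ⇒ x_C = 28.5 − 0.25x_D.
Similarly x_D = 24 − 0.25x_C.
Plugging x_D into C's best response: x_C = 28.5 − 0.25(24 − 0.25x_C) ⇒ 0.9375x_C = 22.5, so x_C = 24.
Then x_D = 24 − 0.25·24 = 18.
P_C = 136 − 2·24 − 18 = 70.
Profit = (70 − 22)·24 = 1152.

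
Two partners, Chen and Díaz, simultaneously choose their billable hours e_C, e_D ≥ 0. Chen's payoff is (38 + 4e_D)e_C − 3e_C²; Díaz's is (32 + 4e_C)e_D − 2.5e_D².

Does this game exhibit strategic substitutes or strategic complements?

strategic complements

Expanding Chen's payoff: 38e_C + 4e_De_C − 3e_C².
∂π/∂e_C = 38 + 4e_D − 6e_C = 0, so e_C = 19/3 + (2/3)e_D.
The best-response slope de_C/de_D = 2/3 > 0: the reaction function is upward-sloping, so the choices are strategic complements.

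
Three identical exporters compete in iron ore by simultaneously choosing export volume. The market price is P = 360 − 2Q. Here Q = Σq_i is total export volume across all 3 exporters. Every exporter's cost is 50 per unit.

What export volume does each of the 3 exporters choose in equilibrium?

A representative exporter's profit is π_i = q_i(360 − 2Q) − 50q_i, with Q = q_i + Σ_{j≠i} q_j.
First-order condition: 310 − 4q_i − 2Σ_{j≠i} q_j = 0.
In a symmetric equilibrium every exporter chooses the same q, so Σ_{j≠i} q_j = 2q. The condition becomes 310 − 8q = 0, giving q = 310/8 = 38.75.

38.75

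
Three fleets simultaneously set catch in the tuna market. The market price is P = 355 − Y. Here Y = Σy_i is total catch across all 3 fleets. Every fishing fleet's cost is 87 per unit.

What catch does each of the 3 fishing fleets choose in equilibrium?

67

A representative fishing fleet's profit is π_i = y_i(355 − Y) − 87y_i, with Y = y_i + Σ_{j≠i} y_j.
First-order condition: 268 − 2y_i − Σ_{j≠i} y_j = 0.
With identical fishing fleets, set every y_j = y: then 268 − 2y − 2y = 0, i.e. y = 268/4 = 67.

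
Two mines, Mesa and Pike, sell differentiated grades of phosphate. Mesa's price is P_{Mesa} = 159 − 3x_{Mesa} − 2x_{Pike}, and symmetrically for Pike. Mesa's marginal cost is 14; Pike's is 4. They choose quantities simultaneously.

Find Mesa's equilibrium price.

Mine Mesa's profit: π = x_{Mesa}(159 − 3x_{Mesa} − 2x_{Pike}) − 14x_{Mesa}.
∂π/∂x_{Mesa} = 145 − 6x_{Mesa} − 2x_{Pike} = 0 ⇒ x_{Mesa} = 145/6 − (1/3)x_{Pike}.
Similarly x_{Pike} = 155/6 − (1/3)x_{Mesa}.
Plugging x_{Pike} into Mesa's best response: x_{Mesa} = 145/6 − (1/3)(155/6 − (1/3)x_{Mesa}) ⇒ (8/9)x_{Mesa} = 140/9, so x_{Mesa} = 17.5.
Then x_{Pike} = 155/6 − (1/3)·17.5 = 20.
P_{Mesa} = 159 − 3·17.5 − 2·20 = 66.5.

66.5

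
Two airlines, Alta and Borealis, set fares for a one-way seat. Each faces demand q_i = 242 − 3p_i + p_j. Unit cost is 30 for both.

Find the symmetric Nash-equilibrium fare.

66.4

Alta's profit: π = (p_{Alta} − 30)(242 − 3p_{Alta} + p_{Borealis}).
∂π/∂p_{Alta} = 332 − 6p_{Alta} + p_{Borealis} = 0 ⇒ p_{Alta} = 166/3 + (1/6)p_{Borealis}.
Setting p_{Alta} = p_{Borealis} in the reaction function: p_{Alta} = 166/3 + (1/6)p_{Alta}, so p_{Alta} = (166/3) / (5/6) = 66.4.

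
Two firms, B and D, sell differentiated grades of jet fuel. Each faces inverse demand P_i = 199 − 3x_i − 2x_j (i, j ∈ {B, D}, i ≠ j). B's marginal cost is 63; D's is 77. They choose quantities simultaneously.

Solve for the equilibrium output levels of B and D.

Firm B's profit: π = x_B(199 − 3x_B − 2x_D) − 63x_B.
∂π/∂x_B = 136 − 6x_B − 2x_D = 0 ⇒ x_B = 68/3 − (1/3)x_D.
Similarly x_D = 61/3 − (1/3)x_B.
Plugging x_D into B's best response: x_B = 68/3 − (1/3)(61/3 − (1/3)x_B) ⇒ (8/9)x_B = 143/9, so x_B = 17.875.
Then x_D = 61/3 − (1/3)·17.875 = 14.375.

17.875, 14.375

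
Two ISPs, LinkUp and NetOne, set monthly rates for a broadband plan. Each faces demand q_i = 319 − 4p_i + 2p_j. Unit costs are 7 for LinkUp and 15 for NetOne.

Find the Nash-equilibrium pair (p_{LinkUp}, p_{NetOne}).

LinkUp's profit: π = (p_{LinkUp} − 7)(319 − 4p_{LinkUp} + 2p_{NetOne}).
∂π/∂p_{LinkUp} = 347 − 8p_{LinkUp} + 2p_{NetOne} = 0 ⇒ p_{LinkUp} = 43.375 + 0.25p_{NetOne}.
Similarly p_{NetOne} = 47.375 + 0.25p_{LinkUp}.
Plugging p_{NetOne} into LinkUp's best response: p_{LinkUp} = 43.375 + 0.25(47.375 + 0.25p_{LinkUp}) ⇒ 0.9375p_{LinkUp} = 1767/32, so p_{LinkUp} = 58.9.
Then p_{NetOne} = 47.375 + 0.25·58.9 = 62.1.

58.9, 62.1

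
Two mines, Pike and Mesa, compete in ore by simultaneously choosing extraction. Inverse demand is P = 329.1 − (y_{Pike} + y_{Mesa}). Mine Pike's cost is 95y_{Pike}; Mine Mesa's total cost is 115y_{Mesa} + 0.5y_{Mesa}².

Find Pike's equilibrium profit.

Mine Pike's profit: π = y_{Pike}(329.1 − (y_{Pike} + y_{Mesa})) − 95y_{Pike}.
∂π/∂y_{Pike} = 234.1 − 2y_{Pike} − y_{Mesa} = 0, so y_{Pike} = 117.05 − 0.5y_{Mesa}.
For Mesa: ∂π/∂y_{Mesa} = 214.1 − 3y_{Mesa} − y_{Pike} = 0 ⇒ y_{Mesa} = 2141/30 − (1/3)y_{Pike}.
Plugging y_{Mesa} into Pike's best response: y_{Pike} = 117.05 − 0.5(2141/30 − (1/3)y_{Pike}) ⇒ (5/6)y_{Pike} = 2441/30, so y_{Pike} = 97.64.
Then y_{Mesa} = 2141/30 − (1/3)·97.64 = 38.82.
Price P = 329.1 − 136.46 = 192.64.
Pike's profit: (192.64 − 95)·97.64 = 9533.5696.

9533.5696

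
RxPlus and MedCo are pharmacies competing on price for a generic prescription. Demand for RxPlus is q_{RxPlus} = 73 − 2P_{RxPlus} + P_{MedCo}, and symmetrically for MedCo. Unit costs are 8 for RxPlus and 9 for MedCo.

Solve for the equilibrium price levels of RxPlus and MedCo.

29.8, 30.2

RxPlus's profit: π = (P_{RxPlus} − 8)(73 − 2P_{RxPlus} + P_{MedCo}).
∂π/∂P_{RxPlus} = 89 − 4P_{RxPlus} + P_{MedCo} = 0 ⇒ P_{RxPlus} = 22.25 + 0.25P_{MedCo}.
Similarly P_{MedCo} = 22.75 + 0.25P_{RxPlus}.
Solving the two reaction functions simultaneously: (1 − (0.25)(0.25))P_{RxPlus} = 22.25 + 0.25·22.75, so 0.9375P_{RxPlus} = 27.9375 and P_{RxPlus} = 29.8.
Then P_{MedCo} = 22.75 + 0.25·29.8 = 30.2.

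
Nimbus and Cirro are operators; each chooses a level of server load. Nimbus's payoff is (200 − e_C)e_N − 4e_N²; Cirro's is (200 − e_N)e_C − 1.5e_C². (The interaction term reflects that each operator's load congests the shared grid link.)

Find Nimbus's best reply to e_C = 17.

Expanding Nimbus's payoff: 200e_N − e_Ce_N − 4e_N².
∂π/∂e_N = 200 − e_C − 8e_N = 0, so e_N = 25 − 0.125e_C.
At e_C = 17: e_N = 25 − 0.125·17 = 22.875.

22.875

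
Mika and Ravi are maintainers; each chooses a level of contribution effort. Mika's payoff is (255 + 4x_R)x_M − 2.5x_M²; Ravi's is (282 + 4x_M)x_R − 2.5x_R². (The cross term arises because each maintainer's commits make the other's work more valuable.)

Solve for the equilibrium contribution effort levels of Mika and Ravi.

267, 270

Expanding Mika's payoff: 255x_M + 4x_Rx_M − 2.5x_M².
∂π/∂x_M = 255 + 4x_R − 5x_M = 0, so x_M = 51 + 0.8x_R.
Likewise for Ravi: x_R = 56.4 + 0.8x_M.
Solving the two reaction functions simultaneously: (1 − (0.8)(0.8))x_M = 51 + 0.8·56.4, so 0.36x_M = 96.12 and x_M = 267.
Then x_R = 56.4 + 0.8·267 = 270.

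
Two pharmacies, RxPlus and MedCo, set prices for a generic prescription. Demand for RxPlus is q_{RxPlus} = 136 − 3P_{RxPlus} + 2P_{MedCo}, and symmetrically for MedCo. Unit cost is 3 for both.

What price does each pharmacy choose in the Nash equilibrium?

RxPlus's profit: π = (P_{RxPlus} − 3)(136 − 3P_{RxPlus} + 2P_{MedCo}).
∂π/∂P_{RxPlus} = 145 − 6P_{RxPlus} + 2P_{MedCo} = 0 ⇒ P_{RxPlus} = 145/6 + (1/3)P_{MedCo}.
By symmetry P_{MedCo} = P_{RxPlus}; substituting into the reaction function, (2/3)P_{RxPlus} = 145/6 and P_{RxPlus} = 36.25.

36.25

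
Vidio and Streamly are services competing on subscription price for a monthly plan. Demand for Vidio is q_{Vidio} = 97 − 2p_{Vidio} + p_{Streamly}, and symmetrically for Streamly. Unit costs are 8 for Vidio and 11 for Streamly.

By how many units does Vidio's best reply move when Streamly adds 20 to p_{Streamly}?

Vidio's profit: π = (p_{Vidio} − 8)(97 − 2p_{Vidio} + p_{Streamly}).
∂π/∂p_{Vidio} = 113 − 4p_{Vidio} + p_{Streamly} = 0 ⇒ p_{Vidio} = 28.25 + 0.25p_{Streamly}.
The reaction-function slope is 0.25, so a 20-unit rise in p_{Streamly} moves p_{Vidio} by 0.25 × 20 = 5. Vidio's best response rises — the actions are strategic complements.

5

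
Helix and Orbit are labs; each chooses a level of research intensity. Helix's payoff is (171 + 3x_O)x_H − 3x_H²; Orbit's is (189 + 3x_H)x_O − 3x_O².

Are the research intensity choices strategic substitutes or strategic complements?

strategic complements

Expanding Helix's payoff: 171x_H + 3x_Ox_H − 3x_H².
∂π/∂x_H = 171 + 3x_O − 6x_H = 0, so x_H = 28.5 + 0.5x_O.
The best-response slope dx_H/dx_O = 0.5 > 0: the reaction function is upward-sloping, so the choices are strategic complements.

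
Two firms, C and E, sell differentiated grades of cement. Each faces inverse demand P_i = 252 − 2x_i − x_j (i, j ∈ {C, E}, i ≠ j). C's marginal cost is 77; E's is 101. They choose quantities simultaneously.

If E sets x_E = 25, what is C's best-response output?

37.5

Firm C's profit: π = x_C(252 − 2x_C − x_E) − 77x_C.
∂π/∂x_C = 175 − 4x_C − x_E = 0 ⇒ x_C = 43.75 − 0.25x_E.
At x_E = 25: x_C = 43.75 − 0.25·25 = 37.5.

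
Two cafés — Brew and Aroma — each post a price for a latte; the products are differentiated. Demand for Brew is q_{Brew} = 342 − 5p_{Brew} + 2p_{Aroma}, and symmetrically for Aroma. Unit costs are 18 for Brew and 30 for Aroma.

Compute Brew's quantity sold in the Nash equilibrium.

186.25

Brew's profit: π = (p_{Brew} − 18)(342 − 5p_{Brew} + 2p_{Aroma}).
∂π/∂p_{Brew} = 432 − 10p_{Brew} + 2p_{Aroma} = 0 ⇒ p_{Brew} = 43.2 + 0.2p_{Aroma}.
Similarly p_{Aroma} = 49.2 + 0.2p_{Brew}.
Plugging p_{Aroma} into Brew's best response: p_{Brew} = 43.2 + 0.2(49.2 + 0.2p_{Brew}) ⇒ 0.96p_{Brew} = 53.04, so p_{Brew} = 55.25.
Then p_{Aroma} = 49.2 + 0.2·55.25 = 60.25.
q_{Brew} = 342 − 5·55.25 + 2·60.25 = 186.25.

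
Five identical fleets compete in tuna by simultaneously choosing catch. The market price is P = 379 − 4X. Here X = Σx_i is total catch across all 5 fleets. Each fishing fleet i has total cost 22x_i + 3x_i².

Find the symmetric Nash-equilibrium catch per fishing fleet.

A representative fishing fleet's profit is π_i = x_i(379 − 4X) − 22x_i − 3x_i², with X = x_i + Σ_{j≠i} x_j.
First-order condition: 357 − 14x_i − 4Σ_{j≠i} x_j = 0.
In a symmetric equilibrium every fishing fleet chooses the same x, so Σ_{j≠i} x_j = 4x. The condition becomes 357 − 30x = 0, giving x = 357/30 = 11.9.

11.9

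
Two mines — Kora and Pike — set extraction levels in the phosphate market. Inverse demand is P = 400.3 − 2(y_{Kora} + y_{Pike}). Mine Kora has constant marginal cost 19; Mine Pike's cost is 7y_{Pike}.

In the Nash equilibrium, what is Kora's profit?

7576.805

Mine Kora's profit: π = y_{Kora}(400.3 − 2(y_{Kora} + y_{Pike})) − 19y_{Kora}.
∂π/∂y_{Kora} = 381.3 − 4y_{Kora} − 2y_{Pike} = 0, so y_{Kora} = 95.325 − 0.5y_{Pike}.
By the same steps for Pike: y_{Pike} = 98.325 − 0.5y_{Kora}.
Solving the two reaction functions simultaneously: (1 − (−0.5)(−0.5))y_{Kora} = 95.325 − 0.5·98.325, so 0.75y_{Kora} = 46.1625 and y_{Kora} = 61.55.
Then y_{Pike} = 98.325 − 0.5·61.55 = 67.55.
Price P = 400.3 − 2·129.1 = 142.1.
Kora's profit: (142.1 − 19)·61.55 = 7576.805.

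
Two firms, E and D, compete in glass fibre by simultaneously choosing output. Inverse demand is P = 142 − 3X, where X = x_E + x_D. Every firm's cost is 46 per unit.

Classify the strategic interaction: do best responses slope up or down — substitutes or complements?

strategic substitutes

Firm E's profit: π = x_E(142 − 3(x_E + x_D)) − 46x_E.
∂π/∂x_E = 96 − 6x_E − 3x_D = 0, so x_E = 16 − 0.5x_D.
The best-response slope dx_E/dx_D = −0.5 < 0: the reaction function is downward-sloping, so the choices are strategic substitutes.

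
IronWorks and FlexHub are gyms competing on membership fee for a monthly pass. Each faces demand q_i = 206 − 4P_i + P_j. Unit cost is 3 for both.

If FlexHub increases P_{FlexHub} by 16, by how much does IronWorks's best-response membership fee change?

IronWorks's profit: π = (P_{IronWorks} − 3)(206 − 4P_{IronWorks} + P_{FlexHub}).
∂π/∂P_{IronWorks} = 218 − 8P_{IronWorks} + P_{FlexHub} = 0 ⇒ P_{IronWorks} = 27.25 + 0.125P_{FlexHub}.
The reaction-function slope is 0.125, so a 16-unit rise in P_{FlexHub} moves P_{IronWorks} by 0.125 × 16 = 2. IronWorks's best response rises — the actions are strategic complements.

2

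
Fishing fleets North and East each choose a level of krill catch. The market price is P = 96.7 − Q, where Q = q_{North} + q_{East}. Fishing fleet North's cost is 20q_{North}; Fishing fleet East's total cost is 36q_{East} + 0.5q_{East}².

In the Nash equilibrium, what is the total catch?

42.82

Fishing fleet North's profit: π = q_{North}(96.7 − (q_{North} + q_{East})) − 20q_{North}.
∂π/∂q_{North} = 76.7 − 2q_{North} − q_{East} = 0, so q_{North} = 38.35 − 0.5q_{East}.
For East: ∂π/∂q_{East} = 60.7 − 3q_{East} − q_{North} = 0 ⇒ q_{East} = 607/30 − (1/3)q_{North}.
Substituting the second reaction function into the first: q_{North} = 38.35 − 0.5(607/30 − (1/3)q_{North}), which gives (5/6)q_{North} = 847/30 ⇒ q_{North} = 33.88.
Then q_{East} = 607/30 − (1/3)·33.88 = 8.94.
Total catch: 33.88 + 8.94 = 42.82.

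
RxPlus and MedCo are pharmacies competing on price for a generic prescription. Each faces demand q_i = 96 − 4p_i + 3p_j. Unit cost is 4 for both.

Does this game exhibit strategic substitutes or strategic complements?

strategic complements

RxPlus's profit: π = (p_{RxPlus} − 4)(96 − 4p_{RxPlus} + 3p_{MedCo}).
∂π/∂p_{RxPlus} = 112 − 8p_{RxPlus} + 3p_{MedCo} = 0 ⇒ p_{RxPlus} = 14 + 0.375p_{MedCo}.
The best-response slope dp_{RxPlus}/dp_{MedCo} = 0.375 > 0: the reaction function is upward-sloping, so the choices are strategic complements.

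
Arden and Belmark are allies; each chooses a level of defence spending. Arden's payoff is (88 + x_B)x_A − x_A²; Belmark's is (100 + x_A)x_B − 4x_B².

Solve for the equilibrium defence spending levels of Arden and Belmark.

53.6, 19.2

Expanding Arden's payoff: 88x_A + x_Bx_A − x_A².
∂π/∂x_A = 88 + x_B − 2x_A = 0, so x_A = 44 + 0.5x_B.
Likewise for Belmark: x_B = 12.5 + 0.125x_A.
Substituting the second reaction function into the first: x_A = 44 + 0.5(12.5 + 0.125x_A), which gives 0.9375x_A = 50.25 ⇒ x_A = 53.6.
Then x_B = 12.5 + 0.125·53.6 = 19.2.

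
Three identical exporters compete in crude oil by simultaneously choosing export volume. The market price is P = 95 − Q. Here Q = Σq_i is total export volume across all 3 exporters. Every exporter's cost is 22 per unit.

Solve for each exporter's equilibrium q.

A representative exporter's profit is π_i = q_i(95 − Q) − 22q_i, with Q = q_i + Σ_{j≠i} q_j.
First-order condition: 73 − 2q_i − Σ_{j≠i} q_j = 0.
With identical exporters, set every q_j = q: then 73 − 2q − 2q = 0, i.e. q = 73/4 = 18.25.

18.25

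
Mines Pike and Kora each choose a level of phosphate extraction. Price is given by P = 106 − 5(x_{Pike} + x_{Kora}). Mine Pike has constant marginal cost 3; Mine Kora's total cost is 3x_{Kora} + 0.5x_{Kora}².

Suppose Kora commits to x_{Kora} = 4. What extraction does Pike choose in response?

8.3

Mine Pike's profit: π = x_{Pike}(106 − 5(x_{Pike} + x_{Kora})) − 3x_{Pike}.
∂π/∂x_{Pike} = 103 − 10x_{Pike} − 5x_{Kora} = 0, so x_{Pike} = 10.3 − 0.5x_{Kora}.
At x_{Kora} = 4: x_{Pike} = 10.3 − 0.5·4 = 8.3.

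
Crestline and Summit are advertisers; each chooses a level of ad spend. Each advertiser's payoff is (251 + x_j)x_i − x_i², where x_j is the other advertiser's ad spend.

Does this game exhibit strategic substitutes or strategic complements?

strategic complements

Crestline's payoff is (251 + x_S)x_C − x_C².
∂π/∂x_C = 251 + x_S − 2x_C = 0, so x_C = 125.5 + 0.5x_S.
The best-response slope dx_C/dx_S = 0.5 > 0: the reaction function is upward-sloping, so the choices are strategic complements.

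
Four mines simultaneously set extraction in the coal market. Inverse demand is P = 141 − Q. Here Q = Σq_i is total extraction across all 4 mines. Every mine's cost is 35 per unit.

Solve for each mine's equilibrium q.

21.2

A representative mine's profit is π_i = q_i(141 − Q) − 35q_i, with Q = q_i + Σ_{j≠i} q_j.
First-order condition: 106 − 2q_i − Σ_{j≠i} q_j = 0.
In a symmetric equilibrium every mine chooses the same q, so Σ_{j≠i} q_j = 3q. The condition becomes 106 − 5q = 0, giving q = 106/5 = 21.2.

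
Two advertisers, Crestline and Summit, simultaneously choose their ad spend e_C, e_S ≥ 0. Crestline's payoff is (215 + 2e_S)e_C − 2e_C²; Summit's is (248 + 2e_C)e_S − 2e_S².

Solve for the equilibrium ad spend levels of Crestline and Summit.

Expanding Crestline's payoff: 215e_C + 2e_Se_C − 2e_C².
∂π/∂e_C = 215 + 2e_S − 4e_C = 0, so e_C = 53.75 + 0.5e_S.
Likewise for Summit: e_S = 62 + 0.5e_C.
Substituting the second reaction function into the first: e_C = 53.75 + 0.5(62 + 0.5e_C), which gives 0.75e_C = 84.75 ⇒ e_C = 113.
Then e_S = 62 + 0.5·113 = 118.5.

113, 118.5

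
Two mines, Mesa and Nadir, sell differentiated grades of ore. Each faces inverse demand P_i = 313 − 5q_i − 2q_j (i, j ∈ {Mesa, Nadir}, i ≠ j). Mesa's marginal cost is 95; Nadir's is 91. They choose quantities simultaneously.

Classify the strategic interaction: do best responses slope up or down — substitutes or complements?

Mine Mesa's profit: π = q_{Mesa}(313 − 5q_{Mesa} − 2q_{Nadir}) − 95q_{Mesa}.
∂π/∂q_{Mesa} = 218 − 10q_{Mesa} − 2q_{Nadir} = 0 ⇒ q_{Mesa} = 21.8 − 0.2q_{Nadir}.
The best-response slope dq_{Mesa}/dq_{Nadir} = −0.2 < 0: the reaction function is downward-sloping, so the choices are strategic substitutes.

strategic substitutes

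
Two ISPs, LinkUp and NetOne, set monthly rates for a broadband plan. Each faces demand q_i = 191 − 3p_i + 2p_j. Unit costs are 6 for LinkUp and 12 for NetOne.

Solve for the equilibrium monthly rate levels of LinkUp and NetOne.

LinkUp's profit: π = (p_{LinkUp} − 6)(191 − 3p_{LinkUp} + 2p_{NetOne}).
∂π/∂p_{LinkUp} = 209 − 6p_{LinkUp} + 2p_{NetOne} = 0 ⇒ p_{LinkUp} = 209/6 + (1/3)p_{NetOne}.
Similarly p_{NetOne} = 227/6 + (1/3)p_{LinkUp}.
Solving the two reaction functions simultaneously: (1 − (1/3)(1/3))p_{LinkUp} = 209/6 + (1/3)·(227/6), so (8/9)p_{LinkUp} = 427/9 and p_{LinkUp} = 53.375.
Then p_{NetOne} = 227/6 + (1/3)·53.375 = 55.625.

53.375, 55.625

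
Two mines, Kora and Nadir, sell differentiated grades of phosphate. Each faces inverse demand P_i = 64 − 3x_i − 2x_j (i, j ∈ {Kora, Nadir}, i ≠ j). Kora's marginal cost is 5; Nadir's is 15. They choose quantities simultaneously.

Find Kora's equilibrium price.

Mine Kora's profit: π = x_{Kora}(64 − 3x_{Kora} − 2x_{Nadir}) − 5x_{Kora}.
∂π/∂x_{Kora} = 59 − 6x_{Kora} − 2x_{Nadir} = 0 ⇒ x_{Kora} = 59/6 − (1/3)x_{Nadir}.
Similarly x_{Nadir} = 49/6 − (1/3)x_{Kora}.
Plugging x_{Nadir} into Kora's best response: x_{Kora} = 59/6 − (1/3)(49/6 − (1/3)x_{Kora}) ⇒ (8/9)x_{Kora} = 64/9, so x_{Kora} = 8.
Then x_{Nadir} = 49/6 − (1/3)·8 = 5.5.
P_{Kora} = 64 − 3·8 − 2·5.5 = 29.

29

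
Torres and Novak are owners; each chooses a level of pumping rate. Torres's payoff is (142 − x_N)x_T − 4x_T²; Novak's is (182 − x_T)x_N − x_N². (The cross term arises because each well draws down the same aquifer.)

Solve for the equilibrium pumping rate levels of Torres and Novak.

Expanding Torres's payoff: 142x_T − x_Nx_T − 4x_T².
∂π/∂x_T = 142 − x_N − 8x_T = 0, so x_T = 17.75 − 0.125x_N.
Likewise for Novak: x_N = 91 − 0.5x_T.
Solving the two reaction functions simultaneously: (1 − (−0.125)(−0.5))x_T = 17.75 − 0.125·91, so 0.9375x_T = 6.375 and x_T = 6.8.
Then x_N = 91 − 0.5·6.8 = 87.6.

6.8, 87.6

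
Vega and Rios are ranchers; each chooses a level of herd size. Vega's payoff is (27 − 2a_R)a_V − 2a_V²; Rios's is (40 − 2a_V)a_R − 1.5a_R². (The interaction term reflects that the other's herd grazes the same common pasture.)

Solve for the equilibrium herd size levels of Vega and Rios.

Expanding Vega's payoff: 27a_V − 2a_Ra_V − 2a_V².
∂π/∂a_V = 27 − 2a_R − 4a_V = 0, so a_V = 6.75 − 0.5a_R.
Likewise for Rios: a_R = 40/3 − (2/3)a_V.
Solving the two reaction functions simultaneously: (1 − (−0.5)(−2/3))a_V = 6.75 − 0.5·(40/3), so (2/3)a_V = 1/12 and a_V = 0.125.
Then a_R = 40/3 − (2/3)·0.125 = 13.25.

0.125, 13.25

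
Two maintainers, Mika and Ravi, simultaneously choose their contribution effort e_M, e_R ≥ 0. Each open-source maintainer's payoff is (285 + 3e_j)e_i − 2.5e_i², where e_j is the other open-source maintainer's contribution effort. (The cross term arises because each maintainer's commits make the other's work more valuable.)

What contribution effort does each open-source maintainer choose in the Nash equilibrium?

142.5

Mika's payoff is (285 + 3e_R)e_M − 2.5e_M².
∂π/∂e_M = 285 + 3e_R − 5e_M = 0, so e_M = 57 + 0.6e_R.
By symmetry e_R = e_M; substituting into the reaction function, 0.4e_M = 57 and e_M = 142.5.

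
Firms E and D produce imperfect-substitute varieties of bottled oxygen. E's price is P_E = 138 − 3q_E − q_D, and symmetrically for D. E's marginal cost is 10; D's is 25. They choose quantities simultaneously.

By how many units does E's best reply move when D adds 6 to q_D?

Firm E's profit: π = q_E(138 − 3q_E − q_D) − 10q_E.
∂π/∂q_E = 128 − 6q_E − q_D = 0 ⇒ q_E = 64/3 − (1/6)q_D.
The reaction-function slope is −1/6, so a 6-unit rise in q_D moves q_E by −1/6 × 6 = −1. E's best response falls — the actions are strategic substitutes.

-1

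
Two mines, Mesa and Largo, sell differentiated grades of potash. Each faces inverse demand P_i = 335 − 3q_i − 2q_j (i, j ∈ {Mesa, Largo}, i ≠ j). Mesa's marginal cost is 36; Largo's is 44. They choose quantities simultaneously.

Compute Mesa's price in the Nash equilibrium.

149.625

Mine Mesa's profit: π = q_{Mesa}(335 − 3q_{Mesa} − 2q_{Largo}) − 36q_{Mesa}.
∂π/∂q_{Mesa} = 299 − 6q_{Mesa} − 2q_{Largo} = 0 ⇒ q_{Mesa} = 299/6 − (1/3)q_{Largo}.
Similarly q_{Largo} = 48.5 − (1/3)q_{Mesa}.
Solving the two reaction functions simultaneously: (1 − (−1/3)(−1/3))q_{Mesa} = 299/6 − (1/3)·48.5, so (8/9)q_{Mesa} = 101/3 and q_{Mesa} = 37.875.
Then q_{Largo} = 48.5 − (1/3)·37.875 = 35.875.
P_{Mesa} = 335 − 3·37.875 − 2·35.875 = 149.625.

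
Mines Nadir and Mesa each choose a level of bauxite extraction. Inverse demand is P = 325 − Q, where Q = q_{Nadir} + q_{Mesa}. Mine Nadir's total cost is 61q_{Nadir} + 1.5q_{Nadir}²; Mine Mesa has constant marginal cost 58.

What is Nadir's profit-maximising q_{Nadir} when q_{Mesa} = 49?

Mine Nadir's profit: π = q_{Nadir}(325 − (q_{Nadir} + q_{Mesa})) − 61q_{Nadir} − 1.5q_{Nadir}².
∂π/∂q_{Nadir} = 264 − 5q_{Nadir} − q_{Mesa} = 0, so q_{Nadir} = 52.8 − 0.2q_{Mesa}.
At q_{Mesa} = 49: q_{Nadir} = 52.8 − 0.2·49 = 43.

43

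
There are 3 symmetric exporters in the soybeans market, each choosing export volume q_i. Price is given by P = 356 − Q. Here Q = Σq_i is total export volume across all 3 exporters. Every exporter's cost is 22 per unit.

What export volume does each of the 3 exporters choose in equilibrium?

83.5

A representative exporter's profit is π_i = q_i(356 − Q) − 22q_i, with Q = q_i + Σ_{j≠i} q_j.
First-order condition: 334 − 2q_i − Σ_{j≠i} q_j = 0.
With identical exporters, set every q_j = q: then 334 − 2q − 2q = 0, i.e. q = 334/4 = 83.5.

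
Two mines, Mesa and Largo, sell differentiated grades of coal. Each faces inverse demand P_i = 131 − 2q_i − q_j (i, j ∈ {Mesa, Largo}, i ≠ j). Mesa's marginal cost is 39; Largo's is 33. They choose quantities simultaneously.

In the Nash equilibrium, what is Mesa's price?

Mine Mesa's profit: π = q_{Mesa}(131 − 2q_{Mesa} − q_{Largo}) − 39q_{Mesa}.
∂π/∂q_{Mesa} = 92 − 4q_{Mesa} − q_{Largo} = 0 ⇒ q_{Mesa} = 23 − 0.25q_{Largo}.
Similarly q_{Largo} = 24.5 − 0.25q_{Mesa}.
Solving the two reaction functions simultaneously: (1 − (−0.25)(−0.25))q_{Mesa} = 23 − 0.25·24.5, so 0.9375q_{Mesa} = 16.875 and q_{Mesa} = 18.
Then q_{Largo} = 24.5 − 0.25·18 = 20.
P_{Mesa} = 131 − 2·18 − 20 = 75.

75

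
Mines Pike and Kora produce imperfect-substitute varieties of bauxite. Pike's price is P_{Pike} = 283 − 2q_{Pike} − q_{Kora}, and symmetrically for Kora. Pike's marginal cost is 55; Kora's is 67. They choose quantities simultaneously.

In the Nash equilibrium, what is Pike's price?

147.8

Mine Pike's profit: π = q_{Pike}(283 − 2q_{Pike} − q_{Kora}) − 55q_{Pike}.
∂π/∂q_{Pike} = 228 − 4q_{Pike} − q_{Kora} = 0 ⇒ q_{Pike} = 57 − 0.25q_{Kora}.
Similarly q_{Kora} = 54 − 0.25q_{Pike}.
Substituting the second reaction function into the first: q_{Pike} = 57 − 0.25(54 − 0.25q_{Pike}), which gives 0.9375q_{Pike} = 43.5 ⇒ q_{Pike} = 46.4.
Then q_{Kora} = 54 − 0.25·46.4 = 42.4.
P_{Pike} = 283 − 2·46.4 − 42.4 = 147.8.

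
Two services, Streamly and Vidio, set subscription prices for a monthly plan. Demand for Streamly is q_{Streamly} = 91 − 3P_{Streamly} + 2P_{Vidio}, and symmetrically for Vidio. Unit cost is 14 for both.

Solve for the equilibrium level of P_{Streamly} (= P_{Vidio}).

33.25

Streamly's profit: π = (P_{Streamly} − 14)(91 − 3P_{Streamly} + 2P_{Vidio}).
∂π/∂P_{Streamly} = 133 − 6P_{Streamly} + 2P_{Vidio} = 0 ⇒ P_{Streamly} = 133/6 + (1/3)P_{Vidio}.
The game is symmetric, so in equilibrium P_{Vidio} = P_{Streamly}: the reaction function gives (2/3)P_{Streamly} = 133/6, hence P_{Streamly} = 33.25.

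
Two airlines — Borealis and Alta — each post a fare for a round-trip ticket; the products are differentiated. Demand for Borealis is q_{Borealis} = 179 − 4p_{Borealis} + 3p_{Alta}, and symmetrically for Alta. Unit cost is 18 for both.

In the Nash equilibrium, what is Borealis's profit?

4147.36

Borealis's profit: π = (p_{Borealis} − 18)(179 − 4p_{Borealis} + 3p_{Alta}).
∂π/∂p_{Borealis} = 251 − 8p_{Borealis} + 3p_{Alta} = 0 ⇒ p_{Borealis} = 31.375 + 0.375p_{Alta}.
Setting p_{Borealis} = p_{Alta} in the reaction function: p_{Borealis} = 31.375 + 0.375p_{Borealis}, so p_{Borealis} = 31.375 / 0.625 = 50.2.
q_{Borealis} = 179 − 4·50.2 + 3·50.2 = 128.8.
Profit = (50.2 − 18)·128.8 = 4147.36.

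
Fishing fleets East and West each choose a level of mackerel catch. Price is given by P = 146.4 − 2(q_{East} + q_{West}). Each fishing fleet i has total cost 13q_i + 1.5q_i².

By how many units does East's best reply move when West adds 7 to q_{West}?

Fishing fleet East's profit: π = q_{East}(146.4 − 2(q_{East} + q_{West})) − 13q_{East} − 1.5q_{East}².
∂π/∂q_{East} = 133.4 − 7q_{East} − 2q_{West} = 0, so q_{East} = 667/35 − (2/7)q_{West}.
The reaction-function slope is −2/7, so a 7-unit rise in q_{West} moves q_{East} by −2/7 × 7 = −2. East's best response falls — the actions are strategic substitutes.

-2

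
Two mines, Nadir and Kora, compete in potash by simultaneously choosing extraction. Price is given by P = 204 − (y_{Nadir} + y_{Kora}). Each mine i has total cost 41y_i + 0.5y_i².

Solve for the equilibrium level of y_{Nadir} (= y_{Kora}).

40.75

Mine Nadir's profit: π = y_{Nadir}(204 − (y_{Nadir} + y_{Kora})) − 41y_{Nadir} − 0.5y_{Nadir}².
∂π/∂y_{Nadir} = 163 − 3y_{Nadir} − y_{Kora} = 0, so y_{Nadir} = 163/3 − (1/3)y_{Kora}.
By symmetry y_{Kora} = y_{Nadir}; substituting into the reaction function, (4/3)y_{Nadir} = 163/3 and y_{Nadir} = 40.75.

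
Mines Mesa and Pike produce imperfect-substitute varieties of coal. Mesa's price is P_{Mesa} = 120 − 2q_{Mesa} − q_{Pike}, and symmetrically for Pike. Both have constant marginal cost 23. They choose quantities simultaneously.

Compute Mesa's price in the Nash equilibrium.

Mine Mesa's profit: π = q_{Mesa}(120 − 2q_{Mesa} − q_{Pike}) − 23q_{Mesa}.
∂π/∂q_{Mesa} = 97 − 4q_{Mesa} − q_{Pike} = 0 ⇒ q_{Mesa} = 24.25 − 0.25q_{Pike}.
The game is symmetric, so in equilibrium q_{Pike} = q_{Mesa}: the reaction function gives 1.25q_{Mesa} = 24.25, hence q_{Mesa} = 19.4.
P_{Mesa} = 120 − 2·19.4 − 19.4 = 61.8.

61.8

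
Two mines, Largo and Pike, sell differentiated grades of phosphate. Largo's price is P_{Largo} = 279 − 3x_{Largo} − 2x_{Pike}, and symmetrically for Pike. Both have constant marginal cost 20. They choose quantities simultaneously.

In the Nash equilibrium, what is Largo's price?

117.125

Mine Largo's profit: π = x_{Largo}(279 − 3x_{Largo} − 2x_{Pike}) − 20x_{Largo}.
∂π/∂x_{Largo} = 259 − 6x_{Largo} − 2x_{Pike} = 0 ⇒ x_{Largo} = 259/6 − (1/3)x_{Pike}.
Setting x_{Largo} = x_{Pike} in the reaction function: x_{Largo} = 259/6 − (1/3)x_{Largo}, so x_{Largo} = (259/6) / (4/3) = 32.375.
P_{Largo} = 279 − 3·32.375 − 2·32.375 = 117.125.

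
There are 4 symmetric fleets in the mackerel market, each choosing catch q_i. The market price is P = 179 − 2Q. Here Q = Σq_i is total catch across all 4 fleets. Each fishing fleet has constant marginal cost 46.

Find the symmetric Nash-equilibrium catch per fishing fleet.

A representative fishing fleet's profit is π_i = q_i(179 − 2Q) − 46q_i, with Q = q_i + Σ_{j≠i} q_j.
First-order condition: 133 − 4q_i − 2Σ_{j≠i} q_j = 0.
In a symmetric equilibrium every fishing fleet chooses the same q, so Σ_{j≠i} q_j = 3q. The condition becomes 133 − 10q = 0, giving q = 133/10 = 13.3.

13.3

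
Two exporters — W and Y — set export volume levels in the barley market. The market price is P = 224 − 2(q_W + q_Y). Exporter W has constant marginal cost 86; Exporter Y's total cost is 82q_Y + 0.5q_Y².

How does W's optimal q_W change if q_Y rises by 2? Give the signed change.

Exporter W's profit: π = q_W(224 − 2(q_W + q_Y)) − 86q_W.
∂π/∂q_W = 138 − 4q_W − 2q_Y = 0, so q_W = 34.5 − 0.5q_Y.
The reaction-function slope is −0.5, so a 2-unit rise in q_Y moves q_W by −0.5 × 2 = −1. W's best response falls — the actions are strategic substitutes.

-1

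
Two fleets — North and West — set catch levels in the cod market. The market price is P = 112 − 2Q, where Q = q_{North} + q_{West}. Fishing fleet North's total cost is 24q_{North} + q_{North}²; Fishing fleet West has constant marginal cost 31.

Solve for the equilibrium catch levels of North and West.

9.5, 15.5

Fishing fleet North's profit: π = q_{North}(112 − 2(q_{North} + q_{West})) − 24q_{North} − q_{North}².
∂π/∂q_{North} = 88 − 6q_{North} − 2q_{West} = 0, so q_{North} = 44/3 − (1/3)q_{West}.
For West: ∂π/∂q_{West} = 81 − 4q_{West} − 2q_{North} = 0 ⇒ q_{West} = 20.25 − 0.5q_{North}.
Substituting the second reaction function into the first: q_{North} = 44/3 − (1/3)(20.25 − 0.5q_{North}), which gives (5/6)q_{North} = 95/12 ⇒ q_{North} = 9.5.
Then q_{West} = 20.25 − 0.5·9.5 = 15.5.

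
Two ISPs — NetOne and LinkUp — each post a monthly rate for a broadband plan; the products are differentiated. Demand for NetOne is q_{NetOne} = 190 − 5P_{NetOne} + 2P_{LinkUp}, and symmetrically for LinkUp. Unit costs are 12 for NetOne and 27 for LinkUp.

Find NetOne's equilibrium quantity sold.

NetOne's profit: π = (P_{NetOne} − 12)(190 − 5P_{NetOne} + 2P_{LinkUp}).
∂π/∂P_{NetOne} = 250 − 10P_{NetOne} + 2P_{LinkUp} = 0 ⇒ P_{NetOne} = 25 + 0.2P_{LinkUp}.
Similarly P_{LinkUp} = 32.5 + 0.2P_{NetOne}.
Plugging P_{LinkUp} into NetOne's best response: P_{NetOne} = 25 + 0.2(32.5 + 0.2P_{NetOne}) ⇒ 0.96P_{NetOne} = 31.5, so P_{NetOne} = 32.8125.
Then P_{LinkUp} = 32.5 + 0.2·32.8125 = 39.0625.
q_{NetOne} = 190 − 5·32.8125 + 2·39.0625 = 104.0625.

104.0625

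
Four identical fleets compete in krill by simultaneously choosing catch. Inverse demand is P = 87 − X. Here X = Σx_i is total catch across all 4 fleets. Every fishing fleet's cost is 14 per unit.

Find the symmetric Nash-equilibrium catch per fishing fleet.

A representative fishing fleet's profit is π_i = x_i(87 − X) − 14x_i, with X = x_i + Σ_{j≠i} x_j.
First-order condition: 73 − 2x_i − Σ_{j≠i} x_j = 0.
With identical fishing fleets, set every x_j = x: then 73 − 2x − 3x = 0, i.e. x = 73/5 = 14.6.

14.6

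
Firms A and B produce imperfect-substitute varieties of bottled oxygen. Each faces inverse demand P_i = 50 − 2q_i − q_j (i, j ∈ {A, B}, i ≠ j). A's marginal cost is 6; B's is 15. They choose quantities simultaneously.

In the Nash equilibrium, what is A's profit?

Firm A's profit: π = q_A(50 − 2q_A − q_B) − 6q_A.
∂π/∂q_A = 44 − 4q_A − q_B = 0 ⇒ q_A = 11 − 0.25q_B.
Similarly q_B = 8.75 − 0.25q_A.
Plugging q_B into A's best response: q_A = 11 − 0.25(8.75 − 0.25q_A) ⇒ 0.9375q_A = 8.8125, so q_A = 9.4.
Then q_B = 8.75 − 0.25·9.4 = 6.4.
P_A = 50 − 2·9.4 − 6.4 = 24.8.
Profit = (24.8 − 6)·9.4 = 176.72.

176.72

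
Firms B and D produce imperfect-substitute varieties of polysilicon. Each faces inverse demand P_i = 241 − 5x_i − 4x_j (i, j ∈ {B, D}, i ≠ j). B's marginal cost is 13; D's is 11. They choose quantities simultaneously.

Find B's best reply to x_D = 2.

Firm B's profit: π = x_B(241 − 5x_B − 4x_D) − 13x_B.
∂π/∂x_B = 228 − 10x_B − 4x_D = 0 ⇒ x_B = 22.8 − 0.4x_D.
At x_D = 2: x_B = 22.8 − 0.4·2 = 22.

22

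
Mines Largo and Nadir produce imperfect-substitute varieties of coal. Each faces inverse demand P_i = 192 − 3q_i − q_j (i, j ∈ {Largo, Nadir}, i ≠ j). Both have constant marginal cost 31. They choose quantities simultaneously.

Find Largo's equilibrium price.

Mine Largo's profit: π = q_{Largo}(192 − 3q_{Largo} − q_{Nadir}) − 31q_{Largo}.
∂π/∂q_{Largo} = 161 − 6q_{Largo} − q_{Nadir} = 0 ⇒ q_{Largo} = 161/6 − (1/6)q_{Nadir}.
Setting q_{Largo} = q_{Nadir} in the reaction function: q_{Largo} = 161/6 − (1/6)q_{Largo}, so q_{Largo} = (161/6) / (7/6) = 23.
P_{Largo} = 192 − 3·23 − 23 = 100.

100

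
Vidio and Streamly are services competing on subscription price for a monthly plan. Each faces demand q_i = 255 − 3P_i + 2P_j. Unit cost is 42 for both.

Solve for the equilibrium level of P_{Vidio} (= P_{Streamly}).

95.25

Vidio's profit: π = (P_{Vidio} − 42)(255 − 3P_{Vidio} + 2P_{Streamly}).
∂π/∂P_{Vidio} = 381 − 6P_{Vidio} + 2P_{Streamly} = 0 ⇒ P_{Vidio} = 63.5 + (1/3)P_{Streamly}.
The game is symmetric, so in equilibrium P_{Streamly} = P_{Vidio}: the reaction function gives (2/3)P_{Vidio} = 63.5, hence P_{Vidio} = 95.25.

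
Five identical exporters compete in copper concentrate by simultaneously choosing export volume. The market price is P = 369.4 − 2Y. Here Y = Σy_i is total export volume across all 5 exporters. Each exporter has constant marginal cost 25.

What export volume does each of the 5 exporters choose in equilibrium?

A representative exporter's profit is π_i = y_i(369.4 − 2Y) − 25y_i, with Y = y_i + Σ_{j≠i} y_j.
First-order condition: 344.4 − 4y_i − 2Σ_{j≠i} y_j = 0.
Imposing symmetry (y_j = y for all j) turns Σ_{j≠i} y_j into 4y, so 344.4 = 12y and y = 28.7.

28.7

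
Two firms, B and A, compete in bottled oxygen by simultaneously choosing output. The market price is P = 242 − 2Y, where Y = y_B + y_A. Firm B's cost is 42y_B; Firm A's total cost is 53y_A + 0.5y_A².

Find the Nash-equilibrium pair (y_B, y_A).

38.875, 22.25

Firm B's profit: π = y_B(242 − 2(y_B + y_A)) − 42y_B.
∂π/∂y_B = 200 − 4y_B − 2y_A = 0, so y_B = 50 − 0.5y_A.
For A: ∂π/∂y_A = 189 − 5y_A − 2y_B = 0 ⇒ y_A = 37.8 − 0.4y_B.
Solving the two reaction functions simultaneously: (1 − (−0.5)(−0.4))y_B = 50 − 0.5·37.8, so 0.8y_B = 31.1 and y_B = 38.875.
Then y_A = 37.8 − 0.4·38.875 = 22.25.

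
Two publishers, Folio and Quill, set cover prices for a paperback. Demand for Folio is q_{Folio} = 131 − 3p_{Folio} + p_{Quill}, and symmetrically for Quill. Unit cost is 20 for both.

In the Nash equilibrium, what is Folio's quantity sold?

54.6

Folio's profit: π = (p_{Folio} − 20)(131 − 3p_{Folio} + p_{Quill}).
∂π/∂p_{Folio} = 191 − 6p_{Folio} + p_{Quill} = 0 ⇒ p_{Folio} = 191/6 + (1/6)p_{Quill}.
By symmetry p_{Quill} = p_{Folio}; substituting into the reaction function, (5/6)p_{Folio} = 191/6 and p_{Folio} = 38.2.
q_{Folio} = 131 − 3·38.2 + 38.2 = 54.6.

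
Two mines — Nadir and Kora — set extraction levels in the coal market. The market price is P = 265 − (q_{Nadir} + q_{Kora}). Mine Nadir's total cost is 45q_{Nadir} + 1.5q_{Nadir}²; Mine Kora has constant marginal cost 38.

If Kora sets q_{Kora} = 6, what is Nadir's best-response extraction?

42.8

Mine Nadir's profit: π = q_{Nadir}(265 − (q_{Nadir} + q_{Kora})) − 45q_{Nadir} − 1.5q_{Nadir}².
∂π/∂q_{Nadir} = 220 − 5q_{Nadir} − q_{Kora} = 0, so q_{Nadir} = 44 − 0.2q_{Kora}.
At q_{Kora} = 6: q_{Nadir} = 44 − 0.2·6 = 42.8.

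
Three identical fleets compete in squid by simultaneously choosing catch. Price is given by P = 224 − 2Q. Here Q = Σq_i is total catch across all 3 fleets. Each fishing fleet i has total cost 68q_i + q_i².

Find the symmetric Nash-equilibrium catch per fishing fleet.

A representative fishing fleet's profit is π_i = q_i(224 − 2Q) − 68q_i − q_i², with Q = q_i + Σ_{j≠i} q_j.
First-order condition: 156 − 6q_i − 2Σ_{j≠i} q_j = 0.
Imposing symmetry (q_j = q for all j) turns Σ_{j≠i} q_j into 2q, so 156 = 10q and q = 15.6.

15.6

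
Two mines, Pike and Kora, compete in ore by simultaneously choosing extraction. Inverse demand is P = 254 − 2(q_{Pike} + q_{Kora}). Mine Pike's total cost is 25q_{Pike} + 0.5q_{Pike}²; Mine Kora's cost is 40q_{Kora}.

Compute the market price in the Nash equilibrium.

Mine Pike's profit: π = q_{Pike}(254 − 2(q_{Pike} + q_{Kora})) − 25q_{Pike} − 0.5q_{Pike}².
∂π/∂q_{Pike} = 229 − 5q_{Pike} − 2q_{Kora} = 0, so q_{Pike} = 45.8 − 0.4q_{Kora}.
For Kora: ∂π/∂q_{Kora} = 214 − 4q_{Kora} − 2q_{Pike} = 0 ⇒ q_{Kora} = 53.5 − 0.5q_{Pike}.
Substituting the second reaction function into the first: q_{Pike} = 45.8 − 0.4(53.5 − 0.5q_{Pike}), which gives 0.8q_{Pike} = 24.4 ⇒ q_{Pike} = 30.5.
Then q_{Kora} = 53.5 − 0.5·30.5 = 38.25.
Equilibrium price: P = 254 − 2·68.75 = 116.5.

116.5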